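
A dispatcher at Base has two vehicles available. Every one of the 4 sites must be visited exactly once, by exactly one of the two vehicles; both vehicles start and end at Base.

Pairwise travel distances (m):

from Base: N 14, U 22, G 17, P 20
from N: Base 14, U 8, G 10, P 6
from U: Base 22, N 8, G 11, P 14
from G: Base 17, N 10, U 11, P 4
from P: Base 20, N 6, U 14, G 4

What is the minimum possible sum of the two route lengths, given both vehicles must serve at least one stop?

Minimum combined distance: 85 m.

There are 2^3 − 1 = 7 ways to divide the 4 stops into two non-empty groups. For each, the best each vehicle can do is its own shortest tour through its group:
  {N} + {U, G, P}: 28 + 57 = 85
  {U} + {N, G, P}: 44 + 41 = 85
  {N, U} + {G, P}: 44 + 41 = 85
  {G} + {N, U, P}: 34 + 56 = 90
  {N, G} + {U, P}: 41 + 56 = 97
  {U, G} + {N, P}: 50 + 40 = 90
  … (7 splits in total)
Best: vehicle 1 Base → N → Base = 28; vehicle 2 Base → U → G → P → Base = 57; combined 85.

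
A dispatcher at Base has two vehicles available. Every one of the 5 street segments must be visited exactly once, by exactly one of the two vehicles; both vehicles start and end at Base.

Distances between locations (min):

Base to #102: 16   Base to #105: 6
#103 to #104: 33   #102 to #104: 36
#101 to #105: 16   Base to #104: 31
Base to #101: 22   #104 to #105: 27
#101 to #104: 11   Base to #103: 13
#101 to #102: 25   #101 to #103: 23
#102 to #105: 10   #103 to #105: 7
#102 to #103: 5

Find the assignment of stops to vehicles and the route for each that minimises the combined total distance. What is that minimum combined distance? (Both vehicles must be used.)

97 min — the smallest possible combined total.

Try each way of splitting the stops between the two vehicles (each non-empty) and, for each split, find the best tour for each vehicle:
  {#101} + {#102, #103, #104, #105}: 44 + 85 = 129
  {#102} + {#101, #103, #104, #105}: 32 + 78 = 110
  {#101, #102} + {#103, #104, #105}: 63 + 77 = 140
  {#103} + {#101, #102, #104, #105}: 26 + 83 = 109
  {#101, #103} + {#102, #104, #105}: 58 + 83 = 141
  {#102, #103} + {#101, #104, #105}: 34 + 64 = 98
  … (15 splits in total)
  {#101, #102, #103, #104} + {#105}: 85 + 12 = 97  ← best
Best: vehicle 1 Base → #103 → #102 → #101 → #104 → Base = 85; vehicle 2 Base → #105 → Base = 12; combined 97.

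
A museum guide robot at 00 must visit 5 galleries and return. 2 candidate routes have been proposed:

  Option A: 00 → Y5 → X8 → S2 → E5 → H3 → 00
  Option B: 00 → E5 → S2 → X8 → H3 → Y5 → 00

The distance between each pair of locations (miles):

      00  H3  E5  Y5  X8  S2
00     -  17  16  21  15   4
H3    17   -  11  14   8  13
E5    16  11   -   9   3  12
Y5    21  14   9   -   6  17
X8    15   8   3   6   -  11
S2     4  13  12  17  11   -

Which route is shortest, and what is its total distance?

78 miles — Option A is the shortest.

Option A: 21 + 6 + 11 + 12 + 11 + 17 = 78
Option B: 16 + 12 + 11 + 8 + 14 + 21 = 82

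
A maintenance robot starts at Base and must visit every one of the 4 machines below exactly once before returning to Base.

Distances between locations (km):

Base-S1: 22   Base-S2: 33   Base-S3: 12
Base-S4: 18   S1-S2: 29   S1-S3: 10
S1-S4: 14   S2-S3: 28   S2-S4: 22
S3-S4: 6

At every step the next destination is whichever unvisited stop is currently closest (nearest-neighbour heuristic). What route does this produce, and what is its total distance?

Nearest-neighbour total = 94 km; route Base → S3 → S4 → S1 → S2 → Base.

Base → [S3:12 / S4:18 / S1:22 / S2:33] → S3 (12)
S3 → [S4:6 / S1:10 / S2:28] → S4 (6)
S4 → [S1:14 / S2:22] → S1 (14)
S1 → [S2:29] → S2 (29)
Return S2→Base: 33.
Total = 12 + 6 + 14 + 29 + 33 = 94.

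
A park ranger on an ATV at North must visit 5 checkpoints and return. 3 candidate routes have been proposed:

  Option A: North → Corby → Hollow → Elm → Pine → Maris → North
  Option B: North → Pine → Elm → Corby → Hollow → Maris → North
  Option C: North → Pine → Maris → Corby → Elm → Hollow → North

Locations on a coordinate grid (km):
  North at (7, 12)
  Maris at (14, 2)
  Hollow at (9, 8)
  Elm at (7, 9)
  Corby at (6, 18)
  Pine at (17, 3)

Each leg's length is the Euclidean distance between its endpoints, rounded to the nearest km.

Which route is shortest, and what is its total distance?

Option A: 6 + 10 + 2 + 12 + 3 + 12 = 45
Option B: 13 + 12 + 9 + 10 + 8 + 12 = 64
Option C: 13 + 3 + 18 + 9 + 2 + 4 = 49

45 km — Option A is the shortest.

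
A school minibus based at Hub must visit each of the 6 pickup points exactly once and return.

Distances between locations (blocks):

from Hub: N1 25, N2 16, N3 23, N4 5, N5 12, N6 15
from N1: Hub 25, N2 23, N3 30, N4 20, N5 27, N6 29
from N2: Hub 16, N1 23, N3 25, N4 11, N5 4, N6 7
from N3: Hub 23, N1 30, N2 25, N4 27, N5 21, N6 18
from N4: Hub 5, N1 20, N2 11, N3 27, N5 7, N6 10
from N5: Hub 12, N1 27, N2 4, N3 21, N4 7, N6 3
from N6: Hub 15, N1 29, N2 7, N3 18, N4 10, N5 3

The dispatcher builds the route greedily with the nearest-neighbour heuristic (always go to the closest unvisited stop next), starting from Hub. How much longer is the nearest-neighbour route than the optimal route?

Hub: N4=5, N5=12, N6=15, N2=16, N3=23, N1=25 ⇒ N4
N4: N5=7, N6=10, N2=11, N1=20, N3=27 ⇒ N5
N5: N6=3, N2=4, N3=21, N1=27 ⇒ N6
N6: N2=7, N3=18, N1=29 ⇒ N2
N2: N1=23, N3=25 ⇒ N1
N1: N3=30 ⇒ N3
NN route Hub → N4 → N5 → N6 → N2 → N1 → N3 → Hub costs 98.
Optimal: Hub → N1 → N3 → N6 → N2 → N5 → N4 → Hub costs 96 (by enumerating all 360 distinct tours).
Excess = 98 − 96 = 2.

The nearest-neighbour route is 2 blocks longer than optimal.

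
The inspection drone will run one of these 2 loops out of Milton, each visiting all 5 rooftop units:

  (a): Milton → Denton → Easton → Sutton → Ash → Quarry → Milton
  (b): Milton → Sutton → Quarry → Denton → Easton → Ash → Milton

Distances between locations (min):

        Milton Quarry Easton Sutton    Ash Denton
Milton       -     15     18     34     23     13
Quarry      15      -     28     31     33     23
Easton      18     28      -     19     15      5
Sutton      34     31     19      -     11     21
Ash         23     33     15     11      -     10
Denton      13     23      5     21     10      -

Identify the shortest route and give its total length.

96 min — (a) is the shortest.

(a): 13 + 5 + 19 + 11 + 33 + 15 = 96
(b): 34 + 31 + 23 + 5 + 15 + 23 = 131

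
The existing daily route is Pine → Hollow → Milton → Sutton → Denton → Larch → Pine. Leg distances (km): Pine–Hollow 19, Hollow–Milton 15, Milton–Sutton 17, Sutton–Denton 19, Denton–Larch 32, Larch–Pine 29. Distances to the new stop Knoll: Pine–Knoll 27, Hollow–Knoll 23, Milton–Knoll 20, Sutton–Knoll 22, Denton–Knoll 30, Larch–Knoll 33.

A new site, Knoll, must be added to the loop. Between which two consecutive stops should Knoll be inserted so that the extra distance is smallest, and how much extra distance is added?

Insertion cost between consecutive stops i–j is d(i,Knoll) + d(Knoll,j) − d(i,j):
  between Pine and Hollow: 27 + 23 − 19 = 31
  between Hollow and Milton: 23 + 20 − 15 = 28
  between Milton and Sutton: 20 + 22 − 17 = 25
  between Sutton and Denton: 22 + 30 − 19 = 33
  between Denton and Larch: 30 + 33 − 32 = 31
  between Larch and Pine: 33 + 27 − 29 = 31
Cheapest insertion is between Milton and Sutton, adding 25.
New total = 131 + 25 = 156.

+25 km — insert Knoll between Milton and Sutton.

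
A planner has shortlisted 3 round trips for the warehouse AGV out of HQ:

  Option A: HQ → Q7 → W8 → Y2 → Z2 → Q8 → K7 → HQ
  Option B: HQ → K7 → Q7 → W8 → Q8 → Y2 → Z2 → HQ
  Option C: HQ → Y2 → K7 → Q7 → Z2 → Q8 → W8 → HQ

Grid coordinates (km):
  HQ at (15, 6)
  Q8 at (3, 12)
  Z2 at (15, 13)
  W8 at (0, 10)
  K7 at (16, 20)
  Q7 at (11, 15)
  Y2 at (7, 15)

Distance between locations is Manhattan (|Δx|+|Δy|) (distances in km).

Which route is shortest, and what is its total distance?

70 km — Option B is the shortest.

Option A: 13 + 16 + 12 + 10 + 13 + 21 + 15 = 100
Option B: 15 + 10 + 16 + 5 + 7 + 10 + 7 = 70
Option C: 17 + 14 + 10 + 6 + 13 + 5 + 19 = 84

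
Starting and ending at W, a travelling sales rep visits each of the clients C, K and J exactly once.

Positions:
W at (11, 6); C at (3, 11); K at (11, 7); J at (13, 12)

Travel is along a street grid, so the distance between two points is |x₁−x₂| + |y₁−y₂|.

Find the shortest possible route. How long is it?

32 — the shortest possible round trip.

W-C-K-J-W: 13+12+7+8 = 40
W-C-J-K-W: 13+11+7+1 = 32
W-K-C-J-W: 1+12+11+8 = 32
The minimum is 32.
One optimal route: W → C → J → K → W (or its reverse).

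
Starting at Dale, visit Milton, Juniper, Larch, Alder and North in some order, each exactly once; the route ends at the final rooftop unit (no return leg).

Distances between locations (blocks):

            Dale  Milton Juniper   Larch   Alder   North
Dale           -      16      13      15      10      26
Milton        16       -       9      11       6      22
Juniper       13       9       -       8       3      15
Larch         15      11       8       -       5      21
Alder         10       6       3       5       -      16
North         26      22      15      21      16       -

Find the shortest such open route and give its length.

There are 5! = 120 possible orderings.
Dale - Milton - Juniper - Larch - Alder - North: 16+9+8+5+16 = 54
Dale - Milton - Juniper - Larch - North - Alder: 16+9+8+21+16 = 70
Dale - Milton - Juniper - Alder - Larch - North: 16+9+3+5+21 = 54
Dale - Milton - Juniper - Alder - North - Larch: 16+9+3+16+21 = 65
Dale - Milton - Juniper - North - Larch - Alder: 16+9+15+21+5 = 66
Dale - Milton - Juniper - North - Alder - Larch: 16+9+15+16+5 = 61
Dale - Milton - Larch - Juniper - Alder - North: 16+11+8+3+16 = 54
Dale - Milton - Larch - Juniper - North - Alder: 16+11+8+15+16 = 66
Dale - Milton - Larch - Alder - Juniper - North: 16+11+5+3+15 = 50
Dale - Milton - Larch - Alder - North - Juniper: 16+11+5+16+15 = 63
Dale - Milton - Larch - North - Juniper - Alder: 16+11+21+15+3 = 66
Dale - Milton - Larch - North - Alder - Juniper: 16+11+21+16+3 = 67
Dale - Milton - Alder - Juniper - Larch - North: 16+6+3+8+21 = 54
Dale - Milton - Alder - Juniper - North - Larch: 16+6+3+15+21 = 61
… (106 more)
The minimum is 50.
One shortest path: Dale → Milton → Larch → Alder → Juniper → North.

50 blocks — the minimum one-way total.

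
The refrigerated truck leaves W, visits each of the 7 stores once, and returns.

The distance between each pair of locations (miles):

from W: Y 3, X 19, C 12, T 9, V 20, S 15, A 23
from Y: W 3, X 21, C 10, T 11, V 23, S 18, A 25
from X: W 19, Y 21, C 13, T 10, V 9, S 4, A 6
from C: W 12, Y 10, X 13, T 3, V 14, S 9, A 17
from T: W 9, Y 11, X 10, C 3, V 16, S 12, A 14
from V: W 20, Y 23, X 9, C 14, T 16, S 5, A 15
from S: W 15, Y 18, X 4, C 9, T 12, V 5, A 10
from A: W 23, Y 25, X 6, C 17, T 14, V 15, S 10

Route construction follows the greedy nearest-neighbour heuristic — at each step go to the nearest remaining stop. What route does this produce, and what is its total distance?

From W: distances to unvisited — Y=3, T=9, C=12, S=15, X=19, V=20, A=23. Nearest is Y (3).
From Y: distances to unvisited — C=10, T=11, S=18, X=21, V=23, A=25. Nearest is C (10).
From C: distances to unvisited — T=3, S=9, X=13, V=14, A=17. Nearest is T (3).
From T: distances to unvisited — X=10, S=12, A=14, V=16. Nearest is X (10).
From X: distances to unvisited — S=4, A=6, V=9. Nearest is S (4).
From S: distances to unvisited — V=5, A=10. Nearest is V (5).
From V: distances to unvisited — A=15. Nearest is A (15).
Return A→W: 23.
Total = 3 + 10 + 3 + 10 + 4 + 5 + 15 + 23 = 73.

73 miles along W → Y → C → T → X → S → V → A → W.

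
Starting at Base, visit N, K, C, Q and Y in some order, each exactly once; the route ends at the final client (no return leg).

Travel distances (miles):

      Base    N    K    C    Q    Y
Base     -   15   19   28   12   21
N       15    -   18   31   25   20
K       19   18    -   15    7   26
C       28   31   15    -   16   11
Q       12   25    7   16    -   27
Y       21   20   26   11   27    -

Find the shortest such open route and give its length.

There are 5! = 120 possible orderings.
Base - N - K - C - Q - Y: 15+18+15+16+27 = 91
Base - N - K - C - Y - Q: 15+18+15+11+27 = 86
Base - N - K - Q - C - Y: 15+18+7+16+11 = 67
Base - N - K - Q - Y - C: 15+18+7+27+11 = 78
Base - N - K - Y - C - Q: 15+18+26+11+16 = 86
Base - N - K - Y - Q - C: 15+18+26+27+16 = 102
Base - N - C - K - Q - Y: 15+31+15+7+27 = 95
Base - N - C - K - Y - Q: 15+31+15+26+27 = 114
Base - N - C - Q - K - Y: 15+31+16+7+26 = 95
Base - N - C - Q - Y - K: 15+31+16+27+26 = 115
Base - N - C - Y - K - Q: 15+31+11+26+7 = 90
Base - N - C - Y - Q - K: 15+31+11+27+7 = 91
Base - N - Q - K - C - Y: 15+25+7+15+11 = 73
Base - N - Q - K - Y - C: 15+25+7+26+11 = 84
… (106 more)
Base - Q - K - C - Y - N: 12+7+15+11+20 = 65  ← best
The minimum is 65.
One shortest path: Base → Q → K → C → Y → N.

Minimum one-way distance = 65 miles.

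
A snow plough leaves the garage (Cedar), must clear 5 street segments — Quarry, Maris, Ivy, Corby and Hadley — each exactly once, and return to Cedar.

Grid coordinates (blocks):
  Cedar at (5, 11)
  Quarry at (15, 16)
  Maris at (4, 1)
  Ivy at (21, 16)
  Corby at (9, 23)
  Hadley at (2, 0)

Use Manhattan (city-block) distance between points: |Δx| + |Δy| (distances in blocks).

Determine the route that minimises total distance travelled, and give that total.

84 blocks — the shortest possible round trip.

With 5 stops there are 5!/2 = 60 distinct round trips (a route and its reverse cost the same).
Cedar→Quarry→Maris→Ivy→Corby→Hadley→Cedar: 15+26+32+19+30+14 = 136
Cedar→Quarry→Maris→Ivy→Hadley→Corby→Cedar: 15+26+32+35+30+16 = 154
Cedar→Quarry→Maris→Corby→Ivy→Hadley→Cedar: 15+26+27+19+35+14 = 136
Cedar→Quarry→Maris→Corby→Hadley→Ivy→Cedar: 15+26+27+30+35+21 = 154
Cedar→Quarry→Maris→Hadley→Ivy→Corby→Cedar: 15+26+3+35+19+16 = 114
Cedar→Quarry→Maris→Hadley→Corby→Ivy→Cedar: 15+26+3+30+19+21 = 114
Cedar→Quarry→Ivy→Maris→Corby→Hadley→Cedar: 15+6+32+27+30+14 = 124
Cedar→Quarry→Ivy→Maris→Hadley→Corby→Cedar: 15+6+32+3+30+16 = 102
Cedar→Quarry→Ivy→Corby→Maris→Hadley→Cedar: 15+6+19+27+3+14 = 84
Cedar→Quarry→Ivy→Corby→Hadley→Maris→Cedar: 15+6+19+30+3+11 = 84
Cedar→Quarry→Ivy→Hadley→Maris→Corby→Cedar: 15+6+35+3+27+16 = 102
Cedar→Quarry→Ivy→Hadley→Corby→Maris→Cedar: 15+6+35+30+27+11 = 124
Cedar→Quarry→Corby→Maris→Ivy→Hadley→Cedar: 15+13+27+32+35+14 = 136
Cedar→Quarry→Corby→Maris→Hadley→Ivy→Cedar: 15+13+27+3+35+21 = 114
… (46 more)
The minimum is 84.
One optimal route: Cedar → Quarry → Ivy → Corby → Maris → Hadley → Cedar (or its reverse).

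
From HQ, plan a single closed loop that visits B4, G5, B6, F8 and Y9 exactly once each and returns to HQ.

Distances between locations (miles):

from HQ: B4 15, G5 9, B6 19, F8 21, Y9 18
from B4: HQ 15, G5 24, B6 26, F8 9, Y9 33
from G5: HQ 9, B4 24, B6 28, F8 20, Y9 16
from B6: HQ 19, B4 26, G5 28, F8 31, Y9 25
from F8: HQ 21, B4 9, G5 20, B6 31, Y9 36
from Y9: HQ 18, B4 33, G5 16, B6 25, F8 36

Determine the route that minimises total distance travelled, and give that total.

Shortest round trip = 104 miles.

HQ→B4→G5→B6→F8→Y9→HQ: 15+24+28+31+36+18 = 152
HQ→B4→G5→B6→Y9→F8→HQ: 15+24+28+25+36+21 = 149
HQ→B4→G5→F8→B6→Y9→HQ: 15+24+20+31+25+18 = 133
HQ→B4→G5→F8→Y9→B6→HQ: 15+24+20+36+25+19 = 139
HQ→B4→G5→Y9→B6→F8→HQ: 15+24+16+25+31+21 = 132
HQ→B4→G5→Y9→F8→B6→HQ: 15+24+16+36+31+19 = 141
HQ→B4→B6→G5→F8→Y9→HQ: 15+26+28+20+36+18 = 143
HQ→B4→B6→G5→Y9→F8→HQ: 15+26+28+16+36+21 = 142
HQ→B4→B6→F8→G5→Y9→HQ: 15+26+31+20+16+18 = 126
HQ→B4→B6→F8→Y9→G5→HQ: 15+26+31+36+16+9 = 133
HQ→B4→B6→Y9→G5→F8→HQ: 15+26+25+16+20+21 = 123
HQ→B4→B6→Y9→F8→G5→HQ: 15+26+25+36+20+9 = 131
HQ→B4→F8→G5→B6→Y9→HQ: 15+9+20+28+25+18 = 115
HQ→B4→F8→G5→Y9→B6→HQ: 15+9+20+16+25+19 = 104
… (46 more)
The minimum is 104.
One optimal route: HQ → B4 → F8 → G5 → Y9 → B6 → HQ (or its reverse).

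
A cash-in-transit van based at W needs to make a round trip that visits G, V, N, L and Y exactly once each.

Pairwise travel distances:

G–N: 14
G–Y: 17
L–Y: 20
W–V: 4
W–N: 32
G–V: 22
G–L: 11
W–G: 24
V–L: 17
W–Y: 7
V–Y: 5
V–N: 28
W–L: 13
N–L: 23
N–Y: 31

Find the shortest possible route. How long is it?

With 5 stops there are 5!/2 = 60 distinct round trips (a route and its reverse cost the same).
W - G - V - N - L - Y - W: 24+22+28+23+20+7 = 124
W - G - V - N - Y - L - W: 24+22+28+31+20+13 = 138
W - G - V - L - N - Y - W: 24+22+17+23+31+7 = 124
W - G - V - L - Y - N - W: 24+22+17+20+31+32 = 146
W - G - V - Y - N - L - W: 24+22+5+31+23+13 = 118
W - G - V - Y - L - N - W: 24+22+5+20+23+32 = 126
W - G - N - V - L - Y - W: 24+14+28+17+20+7 = 110
W - G - N - V - Y - L - W: 24+14+28+5+20+13 = 104
W - G - N - L - V - Y - W: 24+14+23+17+5+7 = 90
W - G - N - L - Y - V - W: 24+14+23+20+5+4 = 90
W - G - N - Y - V - L - W: 24+14+31+5+17+13 = 104
W - G - N - Y - L - V - W: 24+14+31+20+17+4 = 110
W - G - L - V - N - Y - W: 24+11+17+28+31+7 = 118
W - G - L - V - Y - N - W: 24+11+17+5+31+32 = 120
… (46 more)
W - V - Y - G - N - L - W: 4+5+17+14+23+13 = 76  ← best
The minimum is 76.
One optimal route: W → V → Y → G → N → L → W (or its reverse).

Minimum total distance: 76.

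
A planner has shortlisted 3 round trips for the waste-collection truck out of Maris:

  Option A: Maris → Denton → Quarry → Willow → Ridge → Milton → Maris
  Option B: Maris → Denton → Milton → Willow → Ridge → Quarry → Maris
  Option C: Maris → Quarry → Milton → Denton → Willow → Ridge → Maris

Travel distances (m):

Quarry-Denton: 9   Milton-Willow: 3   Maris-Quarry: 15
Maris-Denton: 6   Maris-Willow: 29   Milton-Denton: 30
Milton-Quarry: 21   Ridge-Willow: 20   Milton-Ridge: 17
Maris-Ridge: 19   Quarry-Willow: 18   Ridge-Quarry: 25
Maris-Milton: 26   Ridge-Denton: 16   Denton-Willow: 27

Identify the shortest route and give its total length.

Option A: 6 + 9 + 18 + 20 + 17 + 26 = 96
Option B: 6 + 30 + 3 + 20 + 25 + 15 = 99
Option C: 15 + 21 + 30 + 27 + 20 + 19 = 132

96 m — Option A is the shortest.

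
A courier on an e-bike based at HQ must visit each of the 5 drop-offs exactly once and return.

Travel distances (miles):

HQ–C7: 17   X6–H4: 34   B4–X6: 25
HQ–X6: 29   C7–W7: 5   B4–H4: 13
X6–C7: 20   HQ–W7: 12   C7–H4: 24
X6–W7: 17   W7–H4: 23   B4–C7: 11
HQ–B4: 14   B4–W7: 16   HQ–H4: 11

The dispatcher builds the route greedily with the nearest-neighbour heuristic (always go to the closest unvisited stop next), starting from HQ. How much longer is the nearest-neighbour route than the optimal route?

From HQ: H4=11, W7=12, B4=14, C7=17, X6=29 → choose H4 (11).
From H4: B4=13, W7=23, C7=24, X6=34 → choose B4 (13).
From B4: C7=11, W7=16, X6=25 → choose C7 (11).
From C7: W7=5, X6=20 → choose W7 (5).
From W7: X6=17 → choose X6 (17).
NN route HQ → H4 → B4 → C7 → W7 → X6 → HQ costs 86.
Optimal: HQ → W7 → X6 → C7 → B4 → H4 → HQ costs 84 (by enumerating all 60 distinct tours).
Excess = 86 − 84 = 2.

2 miles longer than the optimal tour.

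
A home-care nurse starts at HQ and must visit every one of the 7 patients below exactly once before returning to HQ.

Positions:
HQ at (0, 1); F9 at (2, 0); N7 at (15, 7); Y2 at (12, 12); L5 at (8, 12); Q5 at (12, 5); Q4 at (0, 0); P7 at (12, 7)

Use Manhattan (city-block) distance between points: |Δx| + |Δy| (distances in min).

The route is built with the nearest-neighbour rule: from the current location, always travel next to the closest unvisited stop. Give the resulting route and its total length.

Total distance 54 min via the nearest-neighbour route HQ → Q4 → F9 → Q5 → P7 → N7 → Y2 → L5 → HQ.

HQ → [Q4:1 / F9:3 / Q5:16 / P7:18 / L5:19 / N7:21 / Y2:23] → Q4 (1)
Q4 → [F9:2 / Q5:17 / P7:19 / L5:20 / N7:22 / Y2:24] → F9 (2)
F9 → [Q5:15 / P7:17 / L5:18 / N7:20 / Y2:22] → Q5 (15)
Q5 → [P7:2 / N7:5 / Y2:7 / L5:11] → P7 (2)
P7 → [N7:3 / Y2:5 / L5:9] → N7 (3)
N7 → [Y2:8 / L5:12] → Y2 (8)
Y2 → [L5:4] → L5 (4)
Return L5→HQ: 19.
Total = 1 + 2 + 15 + 2 + 3 + 8 + 4 + 19 = 54.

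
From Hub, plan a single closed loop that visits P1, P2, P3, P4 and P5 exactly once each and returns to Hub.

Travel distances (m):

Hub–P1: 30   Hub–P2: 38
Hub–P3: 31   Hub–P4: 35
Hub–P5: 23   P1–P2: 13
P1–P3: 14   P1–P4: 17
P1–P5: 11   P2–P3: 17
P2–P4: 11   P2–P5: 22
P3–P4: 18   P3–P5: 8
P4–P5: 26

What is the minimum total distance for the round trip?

Shortest round trip = 103 m.

Hub → P1 → P2 → P3 → P4 → P5 → Hub: 30+13+17+18+26+23 = 127
Hub → P1 → P2 → P3 → P5 → P4 → Hub: 30+13+17+8+26+35 = 129
Hub → P1 → P2 → P4 → P3 → P5 → Hub: 30+13+11+18+8+23 = 103
Hub → P1 → P2 → P4 → P5 → P3 → Hub: 30+13+11+26+8+31 = 119
Hub → P1 → P2 → P5 → P3 → P4 → Hub: 30+13+22+8+18+35 = 126
Hub → P1 → P2 → P5 → P4 → P3 → Hub: 30+13+22+26+18+31 = 140
Hub → P1 → P3 → P2 → P4 → P5 → Hub: 30+14+17+11+26+23 = 121
Hub → P1 → P3 → P2 → P5 → P4 → Hub: 30+14+17+22+26+35 = 144
Hub → P1 → P3 → P4 → P2 → P5 → Hub: 30+14+18+11+22+23 = 118
Hub → P1 → P3 → P4 → P5 → P2 → Hub: 30+14+18+26+22+38 = 148
Hub → P1 → P3 → P5 → P2 → P4 → Hub: 30+14+8+22+11+35 = 120
Hub → P1 → P3 → P5 → P4 → P2 → Hub: 30+14+8+26+11+38 = 127
Hub → P1 → P4 → P2 → P3 → P5 → Hub: 30+17+11+17+8+23 = 106
Hub → P1 → P4 → P2 → P5 → P3 → Hub: 30+17+11+22+8+31 = 119
… (46 more)
The minimum is 103.
One optimal route: Hub → P1 → P2 → P4 → P3 → P5 → Hub (or its reverse).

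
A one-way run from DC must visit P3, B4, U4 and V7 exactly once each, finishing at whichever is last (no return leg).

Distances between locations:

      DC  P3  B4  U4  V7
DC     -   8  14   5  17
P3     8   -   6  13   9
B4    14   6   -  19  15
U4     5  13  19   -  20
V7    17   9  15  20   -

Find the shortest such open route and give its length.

There are 4! = 24 possible orderings.
DC - P3 - B4 - U4 - V7: 8+6+19+20 = 53
DC - P3 - B4 - V7 - U4: 8+6+15+20 = 49
DC - P3 - U4 - B4 - V7: 8+13+19+15 = 55
DC - P3 - U4 - V7 - B4: 8+13+20+15 = 56
DC - P3 - V7 - B4 - U4: 8+9+15+19 = 51
DC - P3 - V7 - U4 - B4: 8+9+20+19 = 56
DC - B4 - P3 - U4 - V7: 14+6+13+20 = 53
DC - B4 - P3 - V7 - U4: 14+6+9+20 = 49
DC - B4 - U4 - P3 - V7: 14+19+13+9 = 55
DC - B4 - U4 - V7 - P3: 14+19+20+9 = 62
DC - B4 - V7 - P3 - U4: 14+15+9+13 = 51
DC - B4 - V7 - U4 - P3: 14+15+20+13 = 62
DC - U4 - P3 - B4 - V7: 5+13+6+15 = 39
DC - U4 - P3 - V7 - B4: 5+13+9+15 = 42
… (10 more)
The minimum is 39.
One shortest path: DC → U4 → P3 → B4 → V7.

Shortest open route: 39.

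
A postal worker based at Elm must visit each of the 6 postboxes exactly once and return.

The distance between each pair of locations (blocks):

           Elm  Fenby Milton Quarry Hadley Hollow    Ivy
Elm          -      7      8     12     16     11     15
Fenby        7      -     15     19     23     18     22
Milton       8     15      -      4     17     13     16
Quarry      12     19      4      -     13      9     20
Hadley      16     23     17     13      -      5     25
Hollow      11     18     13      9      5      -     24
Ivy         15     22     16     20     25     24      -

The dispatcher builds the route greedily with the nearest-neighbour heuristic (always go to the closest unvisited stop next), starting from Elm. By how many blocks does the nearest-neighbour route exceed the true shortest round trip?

Excess over optimum: 2 blocks.

From Elm: Fenby=7, Milton=8, Hollow=11, Quarry=12, Ivy=15, Hadley=16 → choose Fenby (7).
From Fenby: Milton=15, Hollow=18, Quarry=19, Ivy=22, Hadley=23 → choose Milton (15).
From Milton: Quarry=4, Hollow=13, Ivy=16, Hadley=17 → choose Quarry (4).
From Quarry: Hollow=9, Hadley=13, Ivy=20 → choose Hollow (9).
From Hollow: Hadley=5, Ivy=24 → choose Hadley (5).
From Hadley: Ivy=25 → choose Ivy (25).
NN route Elm → Fenby → Milton → Quarry → Hollow → Hadley → Ivy → Elm costs 80.
Optimal: Elm → Fenby → Hollow → Hadley → Quarry → Milton → Ivy → Elm costs 78 (by enumerating all 360 distinct tours).
Excess = 80 − 78 = 2.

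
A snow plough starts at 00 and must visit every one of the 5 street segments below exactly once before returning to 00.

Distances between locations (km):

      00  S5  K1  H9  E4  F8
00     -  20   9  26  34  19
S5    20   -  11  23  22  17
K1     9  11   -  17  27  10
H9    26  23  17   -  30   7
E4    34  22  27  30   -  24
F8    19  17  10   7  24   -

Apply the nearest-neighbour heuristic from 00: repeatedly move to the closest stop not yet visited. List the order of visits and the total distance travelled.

00 → [K1:9 / F8:19 / S5:20 / H9:26 / E4:34] → K1 (9)
K1 → [F8:10 / S5:11 / H9:17 / E4:27] → F8 (10)
F8 → [H9:7 / S5:17 / E4:24] → H9 (7)
H9 → [S5:23 / E4:30] → S5 (23)
S5 → [E4:22] → E4 (22)
Return E4→00: 34.
Total = 9 + 10 + 7 + 23 + 22 + 34 = 105.

105 km along 00 → K1 → F8 → H9 → S5 → E4 → 00.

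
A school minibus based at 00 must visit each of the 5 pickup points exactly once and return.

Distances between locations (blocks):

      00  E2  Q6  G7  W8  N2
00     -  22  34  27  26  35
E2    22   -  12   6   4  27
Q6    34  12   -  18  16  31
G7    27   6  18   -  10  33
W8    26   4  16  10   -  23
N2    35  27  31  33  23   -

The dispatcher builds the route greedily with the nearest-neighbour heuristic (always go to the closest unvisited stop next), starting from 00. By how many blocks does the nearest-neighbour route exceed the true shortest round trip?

Excess over optimum: 1 blocks.

From 00: E2=22, W8=26, G7=27, Q6=34, N2=35 → choose E2 (22).
From E2: W8=4, G7=6, Q6=12, N2=27 → choose W8 (4).
From W8: G7=10, Q6=16, N2=23 → choose G7 (10).
From G7: Q6=18, N2=33 → choose Q6 (18).
From Q6: N2=31 → choose N2 (31).
NN route 00 → E2 → W8 → G7 → Q6 → N2 → 00 costs 120.
Optimal: 00 → G7 → E2 → Q6 → W8 → N2 → 00 costs 119 (by enumerating all 60 distinct tours).
Excess = 120 − 119 = 1.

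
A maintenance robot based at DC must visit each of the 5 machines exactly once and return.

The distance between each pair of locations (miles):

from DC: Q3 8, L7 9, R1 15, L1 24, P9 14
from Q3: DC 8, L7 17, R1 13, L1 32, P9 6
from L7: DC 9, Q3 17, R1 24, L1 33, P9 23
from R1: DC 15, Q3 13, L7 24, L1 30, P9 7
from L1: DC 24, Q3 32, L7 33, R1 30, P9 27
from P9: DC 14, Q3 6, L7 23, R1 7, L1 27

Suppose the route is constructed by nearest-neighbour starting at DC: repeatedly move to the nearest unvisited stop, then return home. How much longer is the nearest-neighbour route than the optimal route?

Excess over optimum: 9 miles.

DC: Q3=8, L7=9, P9=14, R1=15, L1=24 ⇒ Q3
Q3: P9=6, R1=13, L7=17, L1=32 ⇒ P9
P9: R1=7, L7=23, L1=27 ⇒ R1
R1: L7=24, L1=30 ⇒ L7
L7: L1=33 ⇒ L1
NN route DC → Q3 → P9 → R1 → L7 → L1 → DC costs 102.
Optimal: DC → Q3 → P9 → R1 → L1 → L7 → DC costs 93 (by enumerating all 60 distinct tours).
Excess = 102 − 93 = 9.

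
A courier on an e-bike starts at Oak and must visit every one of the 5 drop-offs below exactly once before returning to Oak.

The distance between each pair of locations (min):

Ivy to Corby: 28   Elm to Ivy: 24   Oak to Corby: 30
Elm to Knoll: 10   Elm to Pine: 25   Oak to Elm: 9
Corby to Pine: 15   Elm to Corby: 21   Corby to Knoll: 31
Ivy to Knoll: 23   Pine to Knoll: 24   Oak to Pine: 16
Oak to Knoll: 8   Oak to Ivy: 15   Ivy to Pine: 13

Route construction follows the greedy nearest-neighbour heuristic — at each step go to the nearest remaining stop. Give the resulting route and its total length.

82 min along Oak → Knoll → Elm → Corby → Pine → Ivy → Oak.

Oak → [Knoll:8 / Elm:9 / Ivy:15 / Pine:16 / Corby:30] → Knoll (8)
Knoll → [Elm:10 / Ivy:23 / Pine:24 / Corby:31] → Elm (10)
Elm → [Corby:21 / Ivy:24 / Pine:25] → Corby (21)
Corby → [Pine:15 / Ivy:28] → Pine (15)
Pine → [Ivy:13] → Ivy (13)
Return Ivy→Oak: 15.
Total = 8 + 10 + 21 + 15 + 13 + 15 = 82.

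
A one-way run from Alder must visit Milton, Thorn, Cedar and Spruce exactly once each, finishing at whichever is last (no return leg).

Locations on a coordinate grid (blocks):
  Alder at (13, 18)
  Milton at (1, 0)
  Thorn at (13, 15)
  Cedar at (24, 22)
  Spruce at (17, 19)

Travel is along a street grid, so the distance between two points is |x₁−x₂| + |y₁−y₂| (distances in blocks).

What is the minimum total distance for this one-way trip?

There are 4! = 24 possible orderings.
Alder - Milton - Thorn - Cedar - Spruce: 30+27+18+10 = 85
Alder - Milton - Thorn - Spruce - Cedar: 30+27+8+10 = 75
Alder - Milton - Cedar - Thorn - Spruce: 30+45+18+8 = 101
Alder - Milton - Cedar - Spruce - Thorn: 30+45+10+8 = 93
Alder - Milton - Spruce - Thorn - Cedar: 30+35+8+18 = 91
Alder - Milton - Spruce - Cedar - Thorn: 30+35+10+18 = 93
Alder - Thorn - Milton - Cedar - Spruce: 3+27+45+10 = 85
Alder - Thorn - Milton - Spruce - Cedar: 3+27+35+10 = 75
Alder - Thorn - Cedar - Milton - Spruce: 3+18+45+35 = 101
Alder - Thorn - Cedar - Spruce - Milton: 3+18+10+35 = 66
Alder - Thorn - Spruce - Milton - Cedar: 3+8+35+45 = 91
Alder - Thorn - Spruce - Cedar - Milton: 3+8+10+45 = 66
Alder - Cedar - Milton - Thorn - Spruce: 15+45+27+8 = 95
Alder - Cedar - Milton - Spruce - Thorn: 15+45+35+8 = 103
… (10 more)
Alder - Cedar - Spruce - Thorn - Milton: 15+10+8+27 = 60  ← best
The minimum is 60.
One shortest path: Alder → Cedar → Spruce → Thorn → Milton.

Shortest open route: 60 blocks.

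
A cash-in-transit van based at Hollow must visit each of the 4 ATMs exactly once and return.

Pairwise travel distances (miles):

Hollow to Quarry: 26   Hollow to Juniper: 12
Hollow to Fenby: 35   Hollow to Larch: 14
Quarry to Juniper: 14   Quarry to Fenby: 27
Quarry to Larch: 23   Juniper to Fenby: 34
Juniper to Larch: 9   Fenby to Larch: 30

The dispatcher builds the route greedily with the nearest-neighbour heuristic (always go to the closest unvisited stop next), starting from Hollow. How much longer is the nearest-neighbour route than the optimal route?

Excess over optimum: 9 miles.

From Hollow: Juniper=12, Larch=14, Quarry=26, Fenby=35 → choose Juniper (12).
From Juniper: Larch=9, Quarry=14, Fenby=34 → choose Larch (9).
From Larch: Quarry=23, Fenby=30 → choose Quarry (23).
From Quarry: Fenby=27 → choose Fenby (27).
NN route Hollow → Juniper → Larch → Quarry → Fenby → Hollow costs 106.
Optimal: Hollow → Juniper → Quarry → Fenby → Larch → Hollow costs 97 (by enumerating all 12 distinct tours).
Excess = 106 − 97 = 9.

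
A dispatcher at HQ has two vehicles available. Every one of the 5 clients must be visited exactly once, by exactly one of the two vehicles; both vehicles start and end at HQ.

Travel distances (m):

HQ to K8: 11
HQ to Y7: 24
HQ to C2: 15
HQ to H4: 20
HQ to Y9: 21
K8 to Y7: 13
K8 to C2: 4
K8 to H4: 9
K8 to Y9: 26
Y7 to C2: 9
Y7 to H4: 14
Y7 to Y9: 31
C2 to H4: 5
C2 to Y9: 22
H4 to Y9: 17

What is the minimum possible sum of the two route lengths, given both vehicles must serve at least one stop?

There are 2^4 − 1 = 15 ways to divide the 5 stops into two non-empty groups. For each, the best each vehicle can do is its own shortest tour through its group:
  {K8} + {Y7, C2, H4, Y9}: 22 + 76 = 98
  {Y7} + {K8, C2, H4, Y9}: 48 + 58 = 106
  {K8, Y7} + {C2, H4, Y9}: 48 + 58 = 106
  {C2} + {K8, Y7, H4, Y9}: 30 + 76 = 106
  {K8, C2} + {Y7, H4, Y9}: 30 + 76 = 106
  {Y7, C2} + {K8, H4, Y9}: 48 + 58 = 106
  … (15 splits in total)
Best: vehicle 1 HQ → K8 → HQ = 22; vehicle 2 HQ → Y7 → C2 → H4 → Y9 → HQ = 76; combined 98.

Minimum combined distance: 98 m.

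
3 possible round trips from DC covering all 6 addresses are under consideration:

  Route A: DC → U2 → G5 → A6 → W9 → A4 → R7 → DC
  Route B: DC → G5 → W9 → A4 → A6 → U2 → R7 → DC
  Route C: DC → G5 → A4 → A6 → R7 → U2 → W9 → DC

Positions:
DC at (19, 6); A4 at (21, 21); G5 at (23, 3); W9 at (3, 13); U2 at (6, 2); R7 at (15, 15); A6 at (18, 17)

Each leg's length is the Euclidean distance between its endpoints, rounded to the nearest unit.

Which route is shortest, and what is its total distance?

76 — Route C is the shortest.

Route A: 14 + 17 + 15 + 16 + 20 + 8 + 10 = 100
Route B: 5 + 22 + 20 + 5 + 19 + 16 + 10 = 97
Route C: 5 + 18 + 5 + 4 + 16 + 11 + 17 = 76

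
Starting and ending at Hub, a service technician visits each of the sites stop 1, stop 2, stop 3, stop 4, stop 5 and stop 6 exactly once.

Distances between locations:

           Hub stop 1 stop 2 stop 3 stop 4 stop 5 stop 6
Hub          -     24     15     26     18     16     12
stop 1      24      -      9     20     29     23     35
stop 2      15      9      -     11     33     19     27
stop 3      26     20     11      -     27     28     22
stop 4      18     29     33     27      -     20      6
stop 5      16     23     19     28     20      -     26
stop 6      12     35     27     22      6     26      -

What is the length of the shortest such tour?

104 — the shortest possible round trip.

There are 360 distinct closed tours to check (reversals are equivalent).
Hub - stop 1 - stop 2 - stop 3 - stop 4 - stop 5 - stop 6 - Hub: 24+9+11+27+20+26+12 = 129
Hub - stop 1 - stop 2 - stop 3 - stop 4 - stop 6 - stop 5 - Hub: 24+9+11+27+6+26+16 = 119
Hub - stop 1 - stop 2 - stop 3 - stop 5 - stop 4 - stop 6 - Hub: 24+9+11+28+20+6+12 = 110
Hub - stop 1 - stop 2 - stop 3 - stop 5 - stop 6 - stop 4 - Hub: 24+9+11+28+26+6+18 = 122
Hub - stop 1 - stop 2 - stop 3 - stop 6 - stop 4 - stop 5 - Hub: 24+9+11+22+6+20+16 = 108
Hub - stop 1 - stop 2 - stop 3 - stop 6 - stop 5 - stop 4 - Hub: 24+9+11+22+26+20+18 = 130
Hub - stop 1 - stop 2 - stop 4 - stop 3 - stop 5 - stop 6 - Hub: 24+9+33+27+28+26+12 = 159
Hub - stop 1 - stop 2 - stop 4 - stop 3 - stop 6 - stop 5 - Hub: 24+9+33+27+22+26+16 = 157
… (352 more)
Hub - stop 5 - stop 1 - stop 2 - stop 3 - stop 4 - stop 6 - Hub: 16+23+9+11+27+6+12 = 104  ← best
The minimum is 104.
One optimal route: Hub → stop 5 → stop 1 → stop 2 → stop 3 → stop 4 → stop 6 → Hub (or its reverse).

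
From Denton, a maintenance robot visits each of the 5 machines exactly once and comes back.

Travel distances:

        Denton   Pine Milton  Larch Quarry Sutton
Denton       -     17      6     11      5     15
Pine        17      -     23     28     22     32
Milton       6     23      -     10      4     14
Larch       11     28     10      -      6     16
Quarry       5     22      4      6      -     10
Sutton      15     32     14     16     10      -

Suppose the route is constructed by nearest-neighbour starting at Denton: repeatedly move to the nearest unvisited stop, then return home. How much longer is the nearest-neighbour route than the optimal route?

The nearest-neighbour route is 3 longer than optimal.

From Denton: Quarry=5, Milton=6, Larch=11, Sutton=15, Pine=17 → choose Quarry (5).
From Quarry: Milton=4, Larch=6, Sutton=10, Pine=22 → choose Milton (4).
From Milton: Larch=10, Sutton=14, Pine=23 → choose Larch (10).
From Larch: Sutton=16, Pine=28 → choose Sutton (16).
From Sutton: Pine=32 → choose Pine (32).
NN route Denton → Quarry → Milton → Larch → Sutton → Pine → Denton costs 84.
Optimal: Denton → Pine → Milton → Larch → Quarry → Sutton → Denton costs 81 (by enumerating all 60 distinct tours).
Excess = 84 − 81 = 3.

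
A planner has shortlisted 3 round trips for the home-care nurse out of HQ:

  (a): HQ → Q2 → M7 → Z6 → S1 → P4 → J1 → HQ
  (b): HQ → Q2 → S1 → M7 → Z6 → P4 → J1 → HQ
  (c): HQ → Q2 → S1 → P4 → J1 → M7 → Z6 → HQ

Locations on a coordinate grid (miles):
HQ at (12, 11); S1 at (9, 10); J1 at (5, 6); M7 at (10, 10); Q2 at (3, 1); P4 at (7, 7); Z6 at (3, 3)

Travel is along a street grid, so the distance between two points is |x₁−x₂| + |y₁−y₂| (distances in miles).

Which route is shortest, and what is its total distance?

(a): 19 + 16 + 14 + 13 + 5 + 3 + 12 = 82
(b): 19 + 15 + 1 + 14 + 8 + 3 + 12 = 72
(c): 19 + 15 + 5 + 3 + 9 + 14 + 17 = 82

72 miles — (b) is the shortest.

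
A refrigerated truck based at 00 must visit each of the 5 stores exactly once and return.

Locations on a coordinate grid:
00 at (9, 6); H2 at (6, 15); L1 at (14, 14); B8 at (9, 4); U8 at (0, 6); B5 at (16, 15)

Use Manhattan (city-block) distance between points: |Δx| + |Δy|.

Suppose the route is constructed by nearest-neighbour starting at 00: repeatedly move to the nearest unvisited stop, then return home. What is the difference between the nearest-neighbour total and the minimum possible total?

Excess over optimum: 2.

From 00: B8=2, U8=9, H2=12, L1=13, B5=16 → choose B8 (2).
From B8: U8=11, H2=14, L1=15, B5=18 → choose U8 (11).
From U8: H2=15, L1=22, B5=25 → choose H2 (15).
From H2: L1=9, B5=10 → choose L1 (9).
From L1: B5=3 → choose B5 (3).
NN route 00 → B8 → U8 → H2 → L1 → B5 → 00 costs 56.
Optimal: 00 → L1 → B5 → H2 → U8 → B8 → 00 costs 54 (by enumerating all 60 distinct tours).
Excess = 56 − 54 = 2.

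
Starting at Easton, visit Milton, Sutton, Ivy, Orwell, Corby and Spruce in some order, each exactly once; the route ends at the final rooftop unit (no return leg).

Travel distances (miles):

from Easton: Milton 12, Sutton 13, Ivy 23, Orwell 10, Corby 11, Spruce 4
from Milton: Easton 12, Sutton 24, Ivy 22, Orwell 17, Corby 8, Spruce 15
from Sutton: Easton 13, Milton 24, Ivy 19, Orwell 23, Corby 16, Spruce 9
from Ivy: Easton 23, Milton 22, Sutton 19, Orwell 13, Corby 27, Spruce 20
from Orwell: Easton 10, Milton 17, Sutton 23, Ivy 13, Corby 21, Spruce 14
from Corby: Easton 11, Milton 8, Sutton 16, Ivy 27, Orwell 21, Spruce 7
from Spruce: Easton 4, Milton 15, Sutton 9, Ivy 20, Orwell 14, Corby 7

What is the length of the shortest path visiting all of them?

There are 6! = 720 possible orderings.
Easton→Milton→Sutton→Ivy→Orwell→Corby→Spruce: 12+24+19+13+21+7 = 96
Easton→Milton→Sutton→Ivy→Orwell→Spruce→Corby: 12+24+19+13+14+7 = 89
Easton→Milton→Sutton→Ivy→Corby→Orwell→Spruce: 12+24+19+27+21+14 = 117
Easton→Milton→Sutton→Ivy→Corby→Spruce→Orwell: 12+24+19+27+7+14 = 103
Easton→Milton→Sutton→Ivy→Spruce→Orwell→Corby: 12+24+19+20+14+21 = 110
Easton→Milton→Sutton→Ivy→Spruce→Corby→Orwell: 12+24+19+20+7+21 = 103
Easton→Milton→Sutton→Orwell→Ivy→Corby→Spruce: 12+24+23+13+27+7 = 106
Easton→Milton→Sutton→Orwell→Ivy→Spruce→Corby: 12+24+23+13+20+7 = 99
… (712 more)
Easton→Orwell→Ivy→Sutton→Spruce→Corby→Milton: 10+13+19+9+7+8 = 66  ← best
The minimum is 66.
One shortest path: Easton → Orwell → Ivy → Sutton → Spruce → Corby → Milton.

66 miles — the minimum one-way total.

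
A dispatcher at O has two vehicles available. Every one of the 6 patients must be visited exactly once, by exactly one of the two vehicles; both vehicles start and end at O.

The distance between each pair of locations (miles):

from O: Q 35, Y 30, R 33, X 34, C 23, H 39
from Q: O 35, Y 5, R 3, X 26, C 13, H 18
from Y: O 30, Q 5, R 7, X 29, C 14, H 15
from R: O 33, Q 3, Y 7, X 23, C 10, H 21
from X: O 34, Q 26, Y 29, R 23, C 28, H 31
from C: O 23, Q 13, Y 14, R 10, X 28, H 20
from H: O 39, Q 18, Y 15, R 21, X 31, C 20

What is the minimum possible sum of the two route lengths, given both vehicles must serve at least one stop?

Check every non-empty split of the stops between the two vehicles; for each half take its own optimal tour:
  {Q} + {Y, R, X, C, H}: 70 + 120 = 190
  {Y} + {Q, R, X, C, H}: 60 + 119 = 179
  {Q, Y} + {R, X, C, H}: 70 + 119 = 189
  {R} + {Q, Y, X, C, H}: 66 + 121 = 187
  {Q, R} + {Y, X, C, H}: 71 + 117 = 188
  {Y, R} + {Q, X, C, H}: 70 + 119 = 189
  … (31 splits in total)
  {X} + {Q, Y, R, C, H}: 68 + 95 = 163  ← best
Best: vehicle 1 O → X → O = 68; vehicle 2 O → C → R → Q → Y → H → O = 95; combined 163.

Minimum combined distance: 163 miles.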